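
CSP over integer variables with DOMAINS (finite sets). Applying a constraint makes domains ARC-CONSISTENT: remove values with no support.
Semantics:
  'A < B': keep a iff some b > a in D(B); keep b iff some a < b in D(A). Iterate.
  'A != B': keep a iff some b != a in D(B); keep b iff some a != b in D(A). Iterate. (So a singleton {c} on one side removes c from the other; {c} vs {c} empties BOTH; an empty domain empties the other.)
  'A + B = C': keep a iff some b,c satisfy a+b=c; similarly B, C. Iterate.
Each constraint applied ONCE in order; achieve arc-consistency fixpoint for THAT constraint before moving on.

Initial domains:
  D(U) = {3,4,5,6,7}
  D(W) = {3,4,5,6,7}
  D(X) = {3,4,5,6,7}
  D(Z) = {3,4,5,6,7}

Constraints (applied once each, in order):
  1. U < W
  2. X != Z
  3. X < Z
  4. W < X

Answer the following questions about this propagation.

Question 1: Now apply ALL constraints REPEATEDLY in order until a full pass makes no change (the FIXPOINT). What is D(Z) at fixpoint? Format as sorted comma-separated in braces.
pass 0 (initial): D(Z)={3,4,5,6,7}
pass 1: U {3,4,5,6,7}->{3,4,5,6}; W {3,4,5,6,7}->{4,5}; X {3,4,5,6,7}->{5,6}; Z {3,4,5,6,7}->{4,5,6,7}
pass 2: U {3,4,5,6}->{3,4}; Z {4,5,6,7}->{6,7}
pass 3: no change
Fixpoint after 3 passes: D(Z) = {6,7}

Answer: {6,7}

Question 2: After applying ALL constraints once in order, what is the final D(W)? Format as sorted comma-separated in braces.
Answer: {4,5}

Derivation:
Constraint 1 (U < W) on D(U)={3,4,5,6,7} D(W)={3,4,5,6,7}: U {3,4,5,6,7}->{3,4,5,6}; W {3,4,5,6,7}->{4,5,6,7}
Constraint 2 (X != Z) on D(X)={3,4,5,6,7} D(Z)={3,4,5,6,7}: no change
Constraint 3 (X < Z) on D(X)={3,4,5,6,7} D(Z)={3,4,5,6,7}: X {3,4,5,6,7}->{3,4,5,6}; Z {3,4,5,6,7}->{4,5,6,7}
Constraint 4 (W < X) on D(W)={4,5,6,7} D(X)={3,4,5,6}: W {4,5,6,7}->{4,5}; X {3,4,5,6}->{5,6}
So after all 4 constraints: D(W) = {4,5}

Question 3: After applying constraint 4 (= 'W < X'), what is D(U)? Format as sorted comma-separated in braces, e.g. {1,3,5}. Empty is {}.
Answer: {3,4,5,6}

Derivation:
Constraint 1 (U < W) on D(U)={3,4,5,6,7} D(W)={3,4,5,6,7}: U {3,4,5,6,7}->{3,4,5,6}; W {3,4,5,6,7}->{4,5,6,7}
Constraint 2 (X != Z) on D(X)={3,4,5,6,7} D(Z)={3,4,5,6,7}: no change
Constraint 3 (X < Z) on D(X)={3,4,5,6,7} D(Z)={3,4,5,6,7}: X {3,4,5,6,7}->{3,4,5,6}; Z {3,4,5,6,7}->{4,5,6,7}
Constraint 4 (W < X) on D(W)={4,5,6,7} D(X)={3,4,5,6}: W {4,5,6,7}->{4,5}; X {3,4,5,6}->{5,6}
So after constraint 4: D(U) = {3,4,5,6}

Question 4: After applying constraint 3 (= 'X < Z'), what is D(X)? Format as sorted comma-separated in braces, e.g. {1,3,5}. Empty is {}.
Constraint 1 (U < W) on D(U)={3,4,5,6,7} D(W)={3,4,5,6,7}: U {3,4,5,6,7}->{3,4,5,6}; W {3,4,5,6,7}->{4,5,6,7}
Constraint 2 (X != Z) on D(X)={3,4,5,6,7} D(Z)={3,4,5,6,7}: no change
Constraint 3 (X < Z) on D(X)={3,4,5,6,7} D(Z)={3,4,5,6,7}: X {3,4,5,6,7}->{3,4,5,6}; Z {3,4,5,6,7}->{4,5,6,7}
So after constraint 3: D(X) = {3,4,5,6}

Answer: {3,4,5,6}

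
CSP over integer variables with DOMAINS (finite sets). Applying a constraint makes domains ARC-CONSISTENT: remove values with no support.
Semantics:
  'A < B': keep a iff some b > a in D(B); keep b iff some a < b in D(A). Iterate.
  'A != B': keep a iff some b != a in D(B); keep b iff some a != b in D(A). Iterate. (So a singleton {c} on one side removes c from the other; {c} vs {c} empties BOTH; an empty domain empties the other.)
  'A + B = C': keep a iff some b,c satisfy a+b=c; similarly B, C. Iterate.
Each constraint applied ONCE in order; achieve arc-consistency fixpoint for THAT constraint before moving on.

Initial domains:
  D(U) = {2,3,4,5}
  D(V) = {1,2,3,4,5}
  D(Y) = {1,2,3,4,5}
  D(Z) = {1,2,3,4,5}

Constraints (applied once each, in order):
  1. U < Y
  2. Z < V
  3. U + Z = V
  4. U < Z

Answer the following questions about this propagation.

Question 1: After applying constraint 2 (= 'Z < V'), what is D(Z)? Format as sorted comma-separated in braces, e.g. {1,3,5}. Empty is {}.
Constraint 1 (U < Y) on D(U)={2,3,4,5} D(Y)={1,2,3,4,5}: U {2,3,4,5}->{2,3,4}; Y {1,2,3,4,5}->{3,4,5}
Constraint 2 (Z < V) on D(Z)={1,2,3,4,5} D(V)={1,2,3,4,5}: Z {1,2,3,4,5}->{1,2,3,4}; V {1,2,3,4,5}->{2,3,4,5}
So after constraint 2: D(Z) = {1,2,3,4}

Answer: {1,2,3,4}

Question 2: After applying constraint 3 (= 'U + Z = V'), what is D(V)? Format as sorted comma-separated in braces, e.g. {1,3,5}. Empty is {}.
Constraint 1 (U < Y) on D(U)={2,3,4,5} D(Y)={1,2,3,4,5}: U {2,3,4,5}->{2,3,4}; Y {1,2,3,4,5}->{3,4,5}
Constraint 2 (Z < V) on D(Z)={1,2,3,4,5} D(V)={1,2,3,4,5}: Z {1,2,3,4,5}->{1,2,3,4}; V {1,2,3,4,5}->{2,3,4,5}
Constraint 3 (U + Z = V) on D(U)={2,3,4} D(Z)={1,2,3,4} D(V)={2,3,4,5}: Z {1,2,3,4}->{1,2,3}; V {2,3,4,5}->{3,4,5}
So after constraint 3: D(V) = {3,4,5}

Answer: {3,4,5}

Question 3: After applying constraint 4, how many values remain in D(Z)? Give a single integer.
Answer: 1

Derivation:
Constraint 1 (U < Y) on D(U)={2,3,4,5} D(Y)={1,2,3,4,5}: U {2,3,4,5}->{2,3,4}; Y {1,2,3,4,5}->{3,4,5}
Constraint 2 (Z < V) on D(Z)={1,2,3,4,5} D(V)={1,2,3,4,5}: Z {1,2,3,4,5}->{1,2,3,4}; V {1,2,3,4,5}->{2,3,4,5}
Constraint 3 (U + Z = V) on D(U)={2,3,4} D(Z)={1,2,3,4} D(V)={2,3,4,5}: Z {1,2,3,4}->{1,2,3}; V {2,3,4,5}->{3,4,5}
Constraint 4 (U < Z) on D(U)={2,3,4} D(Z)={1,2,3}: U {2,3,4}->{2}; Z {1,2,3}->{3}
So after constraint 4: D(Z)={3}, size = 1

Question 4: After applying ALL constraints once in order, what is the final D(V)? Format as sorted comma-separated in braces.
Answer: {3,4,5}

Derivation:
Constraint 1 (U < Y) on D(U)={2,3,4,5} D(Y)={1,2,3,4,5}: U {2,3,4,5}->{2,3,4}; Y {1,2,3,4,5}->{3,4,5}
Constraint 2 (Z < V) on D(Z)={1,2,3,4,5} D(V)={1,2,3,4,5}: Z {1,2,3,4,5}->{1,2,3,4}; V {1,2,3,4,5}->{2,3,4,5}
Constraint 3 (U + Z = V) on D(U)={2,3,4} D(Z)={1,2,3,4} D(V)={2,3,4,5}: Z {1,2,3,4}->{1,2,3}; V {2,3,4,5}->{3,4,5}
Constraint 4 (U < Z) on D(U)={2,3,4} D(Z)={1,2,3}: U {2,3,4}->{2}; Z {1,2,3}->{3}
So after all 4 constraints: D(V) = {3,4,5}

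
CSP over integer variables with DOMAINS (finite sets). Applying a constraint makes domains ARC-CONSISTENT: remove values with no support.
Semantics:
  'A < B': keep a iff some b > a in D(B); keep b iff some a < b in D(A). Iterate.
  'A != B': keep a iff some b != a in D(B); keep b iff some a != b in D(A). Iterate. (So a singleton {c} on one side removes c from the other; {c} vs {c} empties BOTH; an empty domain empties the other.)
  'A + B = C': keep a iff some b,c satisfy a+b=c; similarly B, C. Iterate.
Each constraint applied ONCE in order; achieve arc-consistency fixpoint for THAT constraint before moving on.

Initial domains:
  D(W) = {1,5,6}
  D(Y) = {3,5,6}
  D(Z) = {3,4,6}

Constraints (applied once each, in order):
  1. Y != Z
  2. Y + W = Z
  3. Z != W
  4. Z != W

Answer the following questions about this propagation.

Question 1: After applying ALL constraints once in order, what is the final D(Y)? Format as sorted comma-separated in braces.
Answer: {3,5}

Derivation:
Constraint 1 (Y != Z) on D(Y)={3,5,6} D(Z)={3,4,6}: no change
Constraint 2 (Y + W = Z) on D(Y)={3,5,6} D(W)={1,5,6} D(Z)={3,4,6}: Y {3,5,6}->{3,5}; W {1,5,6}->{1}; Z {3,4,6}->{4,6}
Constraint 3 (Z != W) on D(Z)={4,6} D(W)={1}: no change
Constraint 4 (Z != W) on D(Z)={4,6} D(W)={1}: no change
So after all 4 constraints: D(Y) = {3,5}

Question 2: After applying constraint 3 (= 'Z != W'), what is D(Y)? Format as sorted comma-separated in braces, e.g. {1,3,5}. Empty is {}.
Constraint 1 (Y != Z) on D(Y)={3,5,6} D(Z)={3,4,6}: no change
Constraint 2 (Y + W = Z) on D(Y)={3,5,6} D(W)={1,5,6} D(Z)={3,4,6}: Y {3,5,6}->{3,5}; W {1,5,6}->{1}; Z {3,4,6}->{4,6}
Constraint 3 (Z != W) on D(Z)={4,6} D(W)={1}: no change
So after constraint 3: D(Y) = {3,5}

Answer: {3,5}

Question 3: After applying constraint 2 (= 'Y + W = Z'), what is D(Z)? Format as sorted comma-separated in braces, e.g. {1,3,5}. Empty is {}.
Answer: {4,6}

Derivation:
Constraint 1 (Y != Z) on D(Y)={3,5,6} D(Z)={3,4,6}: no change
Constraint 2 (Y + W = Z) on D(Y)={3,5,6} D(W)={1,5,6} D(Z)={3,4,6}: Y {3,5,6}->{3,5}; W {1,5,6}->{1}; Z {3,4,6}->{4,6}
So after constraint 2: D(Z) = {4,6}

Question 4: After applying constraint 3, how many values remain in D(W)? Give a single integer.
Answer: 1

Derivation:
Constraint 1 (Y != Z) on D(Y)={3,5,6} D(Z)={3,4,6}: no change
Constraint 2 (Y + W = Z) on D(Y)={3,5,6} D(W)={1,5,6} D(Z)={3,4,6}: Y {3,5,6}->{3,5}; W {1,5,6}->{1}; Z {3,4,6}->{4,6}
Constraint 3 (Z != W) on D(Z)={4,6} D(W)={1}: no change
So after constraint 3: D(W)={1}, size = 1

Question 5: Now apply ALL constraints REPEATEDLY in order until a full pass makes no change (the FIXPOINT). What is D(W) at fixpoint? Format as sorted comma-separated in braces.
pass 0 (initial): D(W)={1,5,6}
pass 1: W {1,5,6}->{1}; Y {3,5,6}->{3,5}; Z {3,4,6}->{4,6}
pass 2: no change
Fixpoint after 2 passes: D(W) = {1}

Answer: {1}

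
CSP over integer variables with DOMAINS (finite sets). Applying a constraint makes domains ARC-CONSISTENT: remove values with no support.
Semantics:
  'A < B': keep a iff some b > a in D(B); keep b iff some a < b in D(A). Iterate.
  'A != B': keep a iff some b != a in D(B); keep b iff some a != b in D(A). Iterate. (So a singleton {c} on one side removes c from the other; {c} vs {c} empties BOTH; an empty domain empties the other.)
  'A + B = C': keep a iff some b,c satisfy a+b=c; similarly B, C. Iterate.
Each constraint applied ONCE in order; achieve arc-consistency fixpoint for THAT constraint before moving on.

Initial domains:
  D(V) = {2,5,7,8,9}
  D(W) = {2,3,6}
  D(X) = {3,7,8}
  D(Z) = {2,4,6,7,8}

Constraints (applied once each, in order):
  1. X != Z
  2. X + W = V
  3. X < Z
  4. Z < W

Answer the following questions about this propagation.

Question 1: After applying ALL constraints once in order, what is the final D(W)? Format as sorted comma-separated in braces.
Constraint 1 (X != Z) on D(X)={3,7,8} D(Z)={2,4,6,7,8}: no change
Constraint 2 (X + W = V) on D(X)={3,7,8} D(W)={2,3,6} D(V)={2,5,7,8,9}: X {3,7,8}->{3,7}; W {2,3,6}->{2,6}; V {2,5,7,8,9}->{5,9}
Constraint 3 (X < Z) on D(X)={3,7} D(Z)={2,4,6,7,8}: Z {2,4,6,7,8}->{4,6,7,8}
Constraint 4 (Z < W) on D(Z)={4,6,7,8} D(W)={2,6}: Z {4,6,7,8}->{4}; W {2,6}->{6}
So after all 4 constraints: D(W) = {6}

Answer: {6}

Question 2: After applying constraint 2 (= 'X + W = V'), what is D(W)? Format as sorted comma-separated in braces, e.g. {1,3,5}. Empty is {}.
Constraint 1 (X != Z) on D(X)={3,7,8} D(Z)={2,4,6,7,8}: no change
Constraint 2 (X + W = V) on D(X)={3,7,8} D(W)={2,3,6} D(V)={2,5,7,8,9}: X {3,7,8}->{3,7}; W {2,3,6}->{2,6}; V {2,5,7,8,9}->{5,9}
So after constraint 2: D(W) = {2,6}

Answer: {2,6}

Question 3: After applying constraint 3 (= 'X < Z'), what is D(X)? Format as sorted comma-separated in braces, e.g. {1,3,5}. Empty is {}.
Constraint 1 (X != Z) on D(X)={3,7,8} D(Z)={2,4,6,7,8}: no change
Constraint 2 (X + W = V) on D(X)={3,7,8} D(W)={2,3,6} D(V)={2,5,7,8,9}: X {3,7,8}->{3,7}; W {2,3,6}->{2,6}; V {2,5,7,8,9}->{5,9}
Constraint 3 (X < Z) on D(X)={3,7} D(Z)={2,4,6,7,8}: Z {2,4,6,7,8}->{4,6,7,8}
So after constraint 3: D(X) = {3,7}

Answer: {3,7}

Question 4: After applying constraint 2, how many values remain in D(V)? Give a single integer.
Answer: 2

Derivation:
Constraint 1 (X != Z) on D(X)={3,7,8} D(Z)={2,4,6,7,8}: no change
Constraint 2 (X + W = V) on D(X)={3,7,8} D(W)={2,3,6} D(V)={2,5,7,8,9}: X {3,7,8}->{3,7}; W {2,3,6}->{2,6}; V {2,5,7,8,9}->{5,9}
So after constraint 2: D(V)={5,9}, size = 2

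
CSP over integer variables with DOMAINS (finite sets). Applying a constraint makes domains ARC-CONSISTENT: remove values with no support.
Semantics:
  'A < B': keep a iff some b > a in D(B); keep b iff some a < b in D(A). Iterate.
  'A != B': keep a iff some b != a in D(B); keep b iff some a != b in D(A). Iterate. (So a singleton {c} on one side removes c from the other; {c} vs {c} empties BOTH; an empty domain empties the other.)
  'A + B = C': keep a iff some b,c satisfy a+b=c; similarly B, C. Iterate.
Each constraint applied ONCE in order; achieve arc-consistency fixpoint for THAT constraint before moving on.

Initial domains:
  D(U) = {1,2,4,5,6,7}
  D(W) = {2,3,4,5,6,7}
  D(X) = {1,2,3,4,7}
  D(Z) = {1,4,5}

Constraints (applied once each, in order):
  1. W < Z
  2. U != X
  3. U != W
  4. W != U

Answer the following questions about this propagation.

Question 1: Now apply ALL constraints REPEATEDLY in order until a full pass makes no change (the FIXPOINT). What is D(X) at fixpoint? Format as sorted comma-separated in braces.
pass 0 (initial): D(X)={1,2,3,4,7}
pass 1: W {2,3,4,5,6,7}->{2,3,4}; Z {1,4,5}->{4,5}
pass 2: no change
Fixpoint after 2 passes: D(X) = {1,2,3,4,7}

Answer: {1,2,3,4,7}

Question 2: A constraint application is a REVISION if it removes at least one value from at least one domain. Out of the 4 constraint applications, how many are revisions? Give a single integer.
Answer: 1

Derivation:
Constraint 1 (W < Z) on D(W)={2,3,4,5,6,7} D(Z)={1,4,5}: W {2,3,4,5,6,7}->{2,3,4}; Z {1,4,5}->{4,5} => REVISION
Constraint 2 (U != X) on D(U)={1,2,4,5,6,7} D(X)={1,2,3,4,7}: no change => not a revision
Constraint 3 (U != W) on D(U)={1,2,4,5,6,7} D(W)={2,3,4}: no change => not a revision
Constraint 4 (W != U) on D(W)={2,3,4} D(U)={1,2,4,5,6,7}: no change => not a revision
Total revisions = 1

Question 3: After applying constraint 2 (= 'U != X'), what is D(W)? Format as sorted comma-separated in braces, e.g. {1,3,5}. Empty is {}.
Answer: {2,3,4}

Derivation:
Constraint 1 (W < Z) on D(W)={2,3,4,5,6,7} D(Z)={1,4,5}: W {2,3,4,5,6,7}->{2,3,4}; Z {1,4,5}->{4,5}
Constraint 2 (U != X) on D(U)={1,2,4,5,6,7} D(X)={1,2,3,4,7}: no change
So after constraint 2: D(W) = {2,3,4}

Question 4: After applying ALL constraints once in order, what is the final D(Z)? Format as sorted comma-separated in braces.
Answer: {4,5}

Derivation:
Constraint 1 (W < Z) on D(W)={2,3,4,5,6,7} D(Z)={1,4,5}: W {2,3,4,5,6,7}->{2,3,4}; Z {1,4,5}->{4,5}
Constraint 2 (U != X) on D(U)={1,2,4,5,6,7} D(X)={1,2,3,4,7}: no change
Constraint 3 (U != W) on D(U)={1,2,4,5,6,7} D(W)={2,3,4}: no change
Constraint 4 (W != U) on D(W)={2,3,4} D(U)={1,2,4,5,6,7}: no change
So after all 4 constraints: D(Z) = {4,5}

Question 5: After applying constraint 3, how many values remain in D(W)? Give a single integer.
Answer: 3

Derivation:
Constraint 1 (W < Z) on D(W)={2,3,4,5,6,7} D(Z)={1,4,5}: W {2,3,4,5,6,7}->{2,3,4}; Z {1,4,5}->{4,5}
Constraint 2 (U != X) on D(U)={1,2,4,5,6,7} D(X)={1,2,3,4,7}: no change
Constraint 3 (U != W) on D(U)={1,2,4,5,6,7} D(W)={2,3,4}: no change
So after constraint 3: D(W)={2,3,4}, size = 3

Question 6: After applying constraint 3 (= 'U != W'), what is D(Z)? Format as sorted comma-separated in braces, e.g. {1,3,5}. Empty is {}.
Answer: {4,5}

Derivation:
Constraint 1 (W < Z) on D(W)={2,3,4,5,6,7} D(Z)={1,4,5}: W {2,3,4,5,6,7}->{2,3,4}; Z {1,4,5}->{4,5}
Constraint 2 (U != X) on D(U)={1,2,4,5,6,7} D(X)={1,2,3,4,7}: no change
Constraint 3 (U != W) on D(U)={1,2,4,5,6,7} D(W)={2,3,4}: no change
So after constraint 3: D(Z) = {4,5}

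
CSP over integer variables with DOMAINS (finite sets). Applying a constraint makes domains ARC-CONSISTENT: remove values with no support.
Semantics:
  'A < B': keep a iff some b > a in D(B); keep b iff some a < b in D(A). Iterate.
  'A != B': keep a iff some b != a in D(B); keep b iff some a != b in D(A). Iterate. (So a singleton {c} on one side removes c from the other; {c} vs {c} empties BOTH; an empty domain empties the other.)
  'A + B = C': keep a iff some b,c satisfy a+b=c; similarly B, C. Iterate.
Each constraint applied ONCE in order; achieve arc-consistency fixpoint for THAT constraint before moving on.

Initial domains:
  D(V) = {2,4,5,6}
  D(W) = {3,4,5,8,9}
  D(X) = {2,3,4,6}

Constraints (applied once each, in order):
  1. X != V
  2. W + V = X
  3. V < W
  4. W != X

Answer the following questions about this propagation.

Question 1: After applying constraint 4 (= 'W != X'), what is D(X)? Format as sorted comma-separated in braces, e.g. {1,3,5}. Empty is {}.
Answer: {6}

Derivation:
Constraint 1 (X != V) on D(X)={2,3,4,6} D(V)={2,4,5,6}: no change
Constraint 2 (W + V = X) on D(W)={3,4,5,8,9} D(V)={2,4,5,6} D(X)={2,3,4,6}: W {3,4,5,8,9}->{4}; V {2,4,5,6}->{2}; X {2,3,4,6}->{6}
Constraint 3 (V < W) on D(V)={2} D(W)={4}: no change
Constraint 4 (W != X) on D(W)={4} D(X)={6}: no change
So after constraint 4: D(X) = {6}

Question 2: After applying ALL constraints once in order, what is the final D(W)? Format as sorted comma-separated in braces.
Answer: {4}

Derivation:
Constraint 1 (X != V) on D(X)={2,3,4,6} D(V)={2,4,5,6}: no change
Constraint 2 (W + V = X) on D(W)={3,4,5,8,9} D(V)={2,4,5,6} D(X)={2,3,4,6}: W {3,4,5,8,9}->{4}; V {2,4,5,6}->{2}; X {2,3,4,6}->{6}
Constraint 3 (V < W) on D(V)={2} D(W)={4}: no change
Constraint 4 (W != X) on D(W)={4} D(X)={6}: no change
So after all 4 constraints: D(W) = {4}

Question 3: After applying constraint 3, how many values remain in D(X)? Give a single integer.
Constraint 1 (X != V) on D(X)={2,3,4,6} D(V)={2,4,5,6}: no change
Constraint 2 (W + V = X) on D(W)={3,4,5,8,9} D(V)={2,4,5,6} D(X)={2,3,4,6}: W {3,4,5,8,9}->{4}; V {2,4,5,6}->{2}; X {2,3,4,6}->{6}
Constraint 3 (V < W) on D(V)={2} D(W)={4}: no change
So after constraint 3: D(X)={6}, size = 1

Answer: 1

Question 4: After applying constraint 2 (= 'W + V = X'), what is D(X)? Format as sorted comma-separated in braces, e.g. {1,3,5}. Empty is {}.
Answer: {6}

Derivation:
Constraint 1 (X != V) on D(X)={2,3,4,6} D(V)={2,4,5,6}: no change
Constraint 2 (W + V = X) on D(W)={3,4,5,8,9} D(V)={2,4,5,6} D(X)={2,3,4,6}: W {3,4,5,8,9}->{4}; V {2,4,5,6}->{2}; X {2,3,4,6}->{6}
So after constraint 2: D(X) = {6}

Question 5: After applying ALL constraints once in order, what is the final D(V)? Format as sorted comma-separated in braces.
Constraint 1 (X != V) on D(X)={2,3,4,6} D(V)={2,4,5,6}: no change
Constraint 2 (W + V = X) on D(W)={3,4,5,8,9} D(V)={2,4,5,6} D(X)={2,3,4,6}: W {3,4,5,8,9}->{4}; V {2,4,5,6}->{2}; X {2,3,4,6}->{6}
Constraint 3 (V < W) on D(V)={2} D(W)={4}: no change
Constraint 4 (W != X) on D(W)={4} D(X)={6}: no change
So after all 4 constraints: D(V) = {2}

Answer: {2}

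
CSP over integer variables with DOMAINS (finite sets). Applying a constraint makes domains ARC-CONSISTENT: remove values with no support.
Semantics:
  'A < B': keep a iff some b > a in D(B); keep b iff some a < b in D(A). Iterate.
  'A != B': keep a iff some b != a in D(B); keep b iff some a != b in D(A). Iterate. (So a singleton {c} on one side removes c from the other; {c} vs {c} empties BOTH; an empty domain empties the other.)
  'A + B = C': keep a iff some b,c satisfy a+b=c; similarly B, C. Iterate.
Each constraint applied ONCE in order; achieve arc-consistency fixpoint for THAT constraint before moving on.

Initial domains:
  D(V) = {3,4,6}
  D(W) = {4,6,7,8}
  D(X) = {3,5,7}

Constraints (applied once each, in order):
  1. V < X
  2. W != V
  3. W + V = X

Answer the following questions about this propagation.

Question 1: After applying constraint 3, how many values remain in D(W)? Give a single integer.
Answer: 1

Derivation:
Constraint 1 (V < X) on D(V)={3,4,6} D(X)={3,5,7}: X {3,5,7}->{5,7}
Constraint 2 (W != V) on D(W)={4,6,7,8} D(V)={3,4,6}: no change
Constraint 3 (W + V = X) on D(W)={4,6,7,8} D(V)={3,4,6} D(X)={5,7}: W {4,6,7,8}->{4}; V {3,4,6}->{3}; X {5,7}->{7}
So after constraint 3: D(W)={4}, size = 1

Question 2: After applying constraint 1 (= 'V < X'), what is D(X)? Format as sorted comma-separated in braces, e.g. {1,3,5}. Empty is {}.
Constraint 1 (V < X) on D(V)={3,4,6} D(X)={3,5,7}: X {3,5,7}->{5,7}
So after constraint 1: D(X) = {5,7}

Answer: {5,7}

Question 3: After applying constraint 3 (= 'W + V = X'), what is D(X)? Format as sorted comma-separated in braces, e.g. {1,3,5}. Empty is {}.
Answer: {7}

Derivation:
Constraint 1 (V < X) on D(V)={3,4,6} D(X)={3,5,7}: X {3,5,7}->{5,7}
Constraint 2 (W != V) on D(W)={4,6,7,8} D(V)={3,4,6}: no change
Constraint 3 (W + V = X) on D(W)={4,6,7,8} D(V)={3,4,6} D(X)={5,7}: W {4,6,7,8}->{4}; V {3,4,6}->{3}; X {5,7}->{7}
So after constraint 3: D(X) = {7}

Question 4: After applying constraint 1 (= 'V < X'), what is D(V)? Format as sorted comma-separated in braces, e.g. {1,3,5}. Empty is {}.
Constraint 1 (V < X) on D(V)={3,4,6} D(X)={3,5,7}: X {3,5,7}->{5,7}
So after constraint 1: D(V) = {3,4,6}

Answer: {3,4,6}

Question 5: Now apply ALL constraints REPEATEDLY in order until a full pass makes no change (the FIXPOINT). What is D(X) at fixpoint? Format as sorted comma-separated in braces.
Answer: {7}

Derivation:
pass 0 (initial): D(X)={3,5,7}
pass 1: V {3,4,6}->{3}; W {4,6,7,8}->{4}; X {3,5,7}->{7}
pass 2: no change
Fixpoint after 2 passes: D(X) = {7}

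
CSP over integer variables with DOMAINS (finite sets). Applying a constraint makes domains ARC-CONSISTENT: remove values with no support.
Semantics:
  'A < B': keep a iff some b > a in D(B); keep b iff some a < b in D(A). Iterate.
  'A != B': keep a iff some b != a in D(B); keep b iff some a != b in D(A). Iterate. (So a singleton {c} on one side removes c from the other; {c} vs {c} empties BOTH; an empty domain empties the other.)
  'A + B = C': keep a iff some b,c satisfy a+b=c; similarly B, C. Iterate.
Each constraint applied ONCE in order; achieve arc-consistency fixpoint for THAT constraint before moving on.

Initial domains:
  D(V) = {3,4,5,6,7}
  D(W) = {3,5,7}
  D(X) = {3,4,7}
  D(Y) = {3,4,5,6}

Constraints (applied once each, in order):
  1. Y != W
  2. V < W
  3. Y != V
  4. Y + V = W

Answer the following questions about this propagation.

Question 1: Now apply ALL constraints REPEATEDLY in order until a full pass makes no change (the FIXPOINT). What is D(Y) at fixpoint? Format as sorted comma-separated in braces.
pass 0 (initial): D(Y)={3,4,5,6}
pass 1: V {3,4,5,6,7}->{3,4}; W {3,5,7}->{7}; Y {3,4,5,6}->{3,4}
pass 2: no change
Fixpoint after 2 passes: D(Y) = {3,4}

Answer: {3,4}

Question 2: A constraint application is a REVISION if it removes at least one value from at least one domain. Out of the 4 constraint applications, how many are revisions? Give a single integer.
Constraint 1 (Y != W) on D(Y)={3,4,5,6} D(W)={3,5,7}: no change => not a revision
Constraint 2 (V < W) on D(V)={3,4,5,6,7} D(W)={3,5,7}: V {3,4,5,6,7}->{3,4,5,6}; W {3,5,7}->{5,7} => REVISION
Constraint 3 (Y != V) on D(Y)={3,4,5,6} D(V)={3,4,5,6}: no change => not a revision
Constraint 4 (Y + V = W) on D(Y)={3,4,5,6} D(V)={3,4,5,6} D(W)={5,7}: Y {3,4,5,6}->{3,4}; V {3,4,5,6}->{3,4}; W {5,7}->{7} => REVISION
Total revisions = 2

Answer: 2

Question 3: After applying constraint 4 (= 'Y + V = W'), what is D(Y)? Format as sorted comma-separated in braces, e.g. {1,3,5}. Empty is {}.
Constraint 1 (Y != W) on D(Y)={3,4,5,6} D(W)={3,5,7}: no change
Constraint 2 (V < W) on D(V)={3,4,5,6,7} D(W)={3,5,7}: V {3,4,5,6,7}->{3,4,5,6}; W {3,5,7}->{5,7}
Constraint 3 (Y != V) on D(Y)={3,4,5,6} D(V)={3,4,5,6}: no change
Constraint 4 (Y + V = W) on D(Y)={3,4,5,6} D(V)={3,4,5,6} D(W)={5,7}: Y {3,4,5,6}->{3,4}; V {3,4,5,6}->{3,4}; W {5,7}->{7}
So after constraint 4: D(Y) = {3,4}

Answer: {3,4}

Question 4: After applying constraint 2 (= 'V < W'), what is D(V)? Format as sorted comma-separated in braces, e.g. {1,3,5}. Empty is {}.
Answer: {3,4,5,6}

Derivation:
Constraint 1 (Y != W) on D(Y)={3,4,5,6} D(W)={3,5,7}: no change
Constraint 2 (V < W) on D(V)={3,4,5,6,7} D(W)={3,5,7}: V {3,4,5,6,7}->{3,4,5,6}; W {3,5,7}->{5,7}
So after constraint 2: D(V) = {3,4,5,6}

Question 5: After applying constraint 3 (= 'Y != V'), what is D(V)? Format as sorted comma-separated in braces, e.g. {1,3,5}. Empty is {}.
Constraint 1 (Y != W) on D(Y)={3,4,5,6} D(W)={3,5,7}: no change
Constraint 2 (V < W) on D(V)={3,4,5,6,7} D(W)={3,5,7}: V {3,4,5,6,7}->{3,4,5,6}; W {3,5,7}->{5,7}
Constraint 3 (Y != V) on D(Y)={3,4,5,6} D(V)={3,4,5,6}: no change
So after constraint 3: D(V) = {3,4,5,6}

Answer: {3,4,5,6}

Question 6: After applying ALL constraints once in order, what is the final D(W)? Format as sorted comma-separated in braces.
Answer: {7}

Derivation:
Constraint 1 (Y != W) on D(Y)={3,4,5,6} D(W)={3,5,7}: no change
Constraint 2 (V < W) on D(V)={3,4,5,6,7} D(W)={3,5,7}: V {3,4,5,6,7}->{3,4,5,6}; W {3,5,7}->{5,7}
Constraint 3 (Y != V) on D(Y)={3,4,5,6} D(V)={3,4,5,6}: no change
Constraint 4 (Y + V = W) on D(Y)={3,4,5,6} D(V)={3,4,5,6} D(W)={5,7}: Y {3,4,5,6}->{3,4}; V {3,4,5,6}->{3,4}; W {5,7}->{7}
So after all 4 constraints: D(W) = {7}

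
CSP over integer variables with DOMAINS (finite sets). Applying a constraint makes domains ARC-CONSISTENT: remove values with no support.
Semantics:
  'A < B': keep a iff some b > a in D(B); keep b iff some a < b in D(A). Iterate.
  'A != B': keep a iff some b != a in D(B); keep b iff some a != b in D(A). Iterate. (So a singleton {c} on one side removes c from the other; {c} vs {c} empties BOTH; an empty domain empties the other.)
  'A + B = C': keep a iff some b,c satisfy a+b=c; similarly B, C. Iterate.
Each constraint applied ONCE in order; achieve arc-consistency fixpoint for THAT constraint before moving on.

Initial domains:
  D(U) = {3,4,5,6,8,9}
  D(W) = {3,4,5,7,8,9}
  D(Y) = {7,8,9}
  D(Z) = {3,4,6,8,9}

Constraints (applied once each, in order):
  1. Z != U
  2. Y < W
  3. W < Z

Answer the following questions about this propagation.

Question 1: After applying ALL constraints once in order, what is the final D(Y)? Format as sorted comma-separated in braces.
Constraint 1 (Z != U) on D(Z)={3,4,6,8,9} D(U)={3,4,5,6,8,9}: no change
Constraint 2 (Y < W) on D(Y)={7,8,9} D(W)={3,4,5,7,8,9}: Y {7,8,9}->{7,8}; W {3,4,5,7,8,9}->{8,9}
Constraint 3 (W < Z) on D(W)={8,9} D(Z)={3,4,6,8,9}: W {8,9}->{8}; Z {3,4,6,8,9}->{9}
So after all 3 constraints: D(Y) = {7,8}

Answer: {7,8}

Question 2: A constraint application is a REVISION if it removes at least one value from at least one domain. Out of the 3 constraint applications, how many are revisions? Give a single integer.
Constraint 1 (Z != U) on D(Z)={3,4,6,8,9} D(U)={3,4,5,6,8,9}: no change => not a revision
Constraint 2 (Y < W) on D(Y)={7,8,9} D(W)={3,4,5,7,8,9}: Y {7,8,9}->{7,8}; W {3,4,5,7,8,9}->{8,9} => REVISION
Constraint 3 (W < Z) on D(W)={8,9} D(Z)={3,4,6,8,9}: W {8,9}->{8}; Z {3,4,6,8,9}->{9} => REVISION
Total revisions = 2

Answer: 2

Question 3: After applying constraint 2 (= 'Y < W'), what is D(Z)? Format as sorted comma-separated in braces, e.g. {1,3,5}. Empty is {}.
Constraint 1 (Z != U) on D(Z)={3,4,6,8,9} D(U)={3,4,5,6,8,9}: no change
Constraint 2 (Y < W) on D(Y)={7,8,9} D(W)={3,4,5,7,8,9}: Y {7,8,9}->{7,8}; W {3,4,5,7,8,9}->{8,9}
So after constraint 2: D(Z) = {3,4,6,8,9}

Answer: {3,4,6,8,9}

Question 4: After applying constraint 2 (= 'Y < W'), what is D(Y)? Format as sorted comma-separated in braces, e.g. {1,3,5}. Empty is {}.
Answer: {7,8}

Derivation:
Constraint 1 (Z != U) on D(Z)={3,4,6,8,9} D(U)={3,4,5,6,8,9}: no change
Constraint 2 (Y < W) on D(Y)={7,8,9} D(W)={3,4,5,7,8,9}: Y {7,8,9}->{7,8}; W {3,4,5,7,8,9}->{8,9}
So after constraint 2: D(Y) = {7,8}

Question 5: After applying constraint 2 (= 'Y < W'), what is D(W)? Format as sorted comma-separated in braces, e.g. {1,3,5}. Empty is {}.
Answer: {8,9}

Derivation:
Constraint 1 (Z != U) on D(Z)={3,4,6,8,9} D(U)={3,4,5,6,8,9}: no change
Constraint 2 (Y < W) on D(Y)={7,8,9} D(W)={3,4,5,7,8,9}: Y {7,8,9}->{7,8}; W {3,4,5,7,8,9}->{8,9}
So after constraint 2: D(W) = {8,9}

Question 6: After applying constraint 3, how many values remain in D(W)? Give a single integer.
Constraint 1 (Z != U) on D(Z)={3,4,6,8,9} D(U)={3,4,5,6,8,9}: no change
Constraint 2 (Y < W) on D(Y)={7,8,9} D(W)={3,4,5,7,8,9}: Y {7,8,9}->{7,8}; W {3,4,5,7,8,9}->{8,9}
Constraint 3 (W < Z) on D(W)={8,9} D(Z)={3,4,6,8,9}: W {8,9}->{8}; Z {3,4,6,8,9}->{9}
So after constraint 3: D(W)={8}, size = 1

Answer: 1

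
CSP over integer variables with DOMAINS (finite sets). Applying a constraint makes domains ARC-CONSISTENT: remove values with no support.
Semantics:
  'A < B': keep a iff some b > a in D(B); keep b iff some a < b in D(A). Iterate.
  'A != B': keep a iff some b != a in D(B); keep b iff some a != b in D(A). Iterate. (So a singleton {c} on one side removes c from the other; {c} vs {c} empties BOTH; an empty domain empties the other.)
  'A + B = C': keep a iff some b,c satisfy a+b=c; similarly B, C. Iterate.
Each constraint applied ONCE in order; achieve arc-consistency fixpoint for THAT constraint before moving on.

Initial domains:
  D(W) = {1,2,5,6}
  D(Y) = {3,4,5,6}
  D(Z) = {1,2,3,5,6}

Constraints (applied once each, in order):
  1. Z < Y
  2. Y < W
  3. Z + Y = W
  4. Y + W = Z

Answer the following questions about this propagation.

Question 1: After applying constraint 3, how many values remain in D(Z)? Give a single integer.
Answer: 3

Derivation:
Constraint 1 (Z < Y) on D(Z)={1,2,3,5,6} D(Y)={3,4,5,6}: Z {1,2,3,5,6}->{1,2,3,5}
Constraint 2 (Y < W) on D(Y)={3,4,5,6} D(W)={1,2,5,6}: Y {3,4,5,6}->{3,4,5}; W {1,2,5,6}->{5,6}
Constraint 3 (Z + Y = W) on D(Z)={1,2,3,5} D(Y)={3,4,5} D(W)={5,6}: Z {1,2,3,5}->{1,2,3}
So after constraint 3: D(Z)={1,2,3}, size = 3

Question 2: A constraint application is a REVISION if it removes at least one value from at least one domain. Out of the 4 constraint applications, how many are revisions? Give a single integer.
Answer: 4

Derivation:
Constraint 1 (Z < Y) on D(Z)={1,2,3,5,6} D(Y)={3,4,5,6}: Z {1,2,3,5,6}->{1,2,3,5} => REVISION
Constraint 2 (Y < W) on D(Y)={3,4,5,6} D(W)={1,2,5,6}: Y {3,4,5,6}->{3,4,5}; W {1,2,5,6}->{5,6} => REVISION
Constraint 3 (Z + Y = W) on D(Z)={1,2,3,5} D(Y)={3,4,5} D(W)={5,6}: Z {1,2,3,5}->{1,2,3} => REVISION
Constraint 4 (Y + W = Z) on D(Y)={3,4,5} D(W)={5,6} D(Z)={1,2,3}: Y {3,4,5}->{}; W {5,6}->{}; Z {1,2,3}->{} => REVISION
Total revisions = 4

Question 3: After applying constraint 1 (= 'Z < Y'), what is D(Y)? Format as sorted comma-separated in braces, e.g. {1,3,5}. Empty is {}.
Answer: {3,4,5,6}

Derivation:
Constraint 1 (Z < Y) on D(Z)={1,2,3,5,6} D(Y)={3,4,5,6}: Z {1,2,3,5,6}->{1,2,3,5}
So after constraint 1: D(Y) = {3,4,5,6}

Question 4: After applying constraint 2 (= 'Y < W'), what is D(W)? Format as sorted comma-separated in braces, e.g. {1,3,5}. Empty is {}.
Constraint 1 (Z < Y) on D(Z)={1,2,3,5,6} D(Y)={3,4,5,6}: Z {1,2,3,5,6}->{1,2,3,5}
Constraint 2 (Y < W) on D(Y)={3,4,5,6} D(W)={1,2,5,6}: Y {3,4,5,6}->{3,4,5}; W {1,2,5,6}->{5,6}
So after constraint 2: D(W) = {5,6}

Answer: {5,6}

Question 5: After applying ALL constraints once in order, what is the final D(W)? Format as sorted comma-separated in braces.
Answer: {}

Derivation:
Constraint 1 (Z < Y) on D(Z)={1,2,3,5,6} D(Y)={3,4,5,6}: Z {1,2,3,5,6}->{1,2,3,5}
Constraint 2 (Y < W) on D(Y)={3,4,5,6} D(W)={1,2,5,6}: Y {3,4,5,6}->{3,4,5}; W {1,2,5,6}->{5,6}
Constraint 3 (Z + Y = W) on D(Z)={1,2,3,5} D(Y)={3,4,5} D(W)={5,6}: Z {1,2,3,5}->{1,2,3}
Constraint 4 (Y + W = Z) on D(Y)={3,4,5} D(W)={5,6} D(Z)={1,2,3}: Y {3,4,5}->{}; W {5,6}->{}; Z {1,2,3}->{}
So after all 4 constraints: D(W) = {}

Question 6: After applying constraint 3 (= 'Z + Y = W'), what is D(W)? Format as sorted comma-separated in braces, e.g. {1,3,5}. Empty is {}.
Constraint 1 (Z < Y) on D(Z)={1,2,3,5,6} D(Y)={3,4,5,6}: Z {1,2,3,5,6}->{1,2,3,5}
Constraint 2 (Y < W) on D(Y)={3,4,5,6} D(W)={1,2,5,6}: Y {3,4,5,6}->{3,4,5}; W {1,2,5,6}->{5,6}
Constraint 3 (Z + Y = W) on D(Z)={1,2,3,5} D(Y)={3,4,5} D(W)={5,6}: Z {1,2,3,5}->{1,2,3}
So after constraint 3: D(W) = {5,6}

Answer: {5,6}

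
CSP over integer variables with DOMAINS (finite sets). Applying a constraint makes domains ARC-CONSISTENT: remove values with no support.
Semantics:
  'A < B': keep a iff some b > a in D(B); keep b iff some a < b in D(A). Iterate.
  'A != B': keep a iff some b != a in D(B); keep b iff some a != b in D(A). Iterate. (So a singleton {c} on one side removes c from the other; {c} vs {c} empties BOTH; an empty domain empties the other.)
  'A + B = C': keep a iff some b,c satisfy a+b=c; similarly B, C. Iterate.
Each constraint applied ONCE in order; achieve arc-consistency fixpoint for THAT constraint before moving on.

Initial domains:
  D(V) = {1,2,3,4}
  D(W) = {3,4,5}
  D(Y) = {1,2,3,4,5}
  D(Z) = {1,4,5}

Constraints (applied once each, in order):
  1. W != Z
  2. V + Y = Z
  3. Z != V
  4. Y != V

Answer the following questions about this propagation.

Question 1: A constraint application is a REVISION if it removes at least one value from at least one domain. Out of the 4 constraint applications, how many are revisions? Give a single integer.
Answer: 1

Derivation:
Constraint 1 (W != Z) on D(W)={3,4,5} D(Z)={1,4,5}: no change => not a revision
Constraint 2 (V + Y = Z) on D(V)={1,2,3,4} D(Y)={1,2,3,4,5} D(Z)={1,4,5}: Y {1,2,3,4,5}->{1,2,3,4}; Z {1,4,5}->{4,5} => REVISION
Constraint 3 (Z != V) on D(Z)={4,5} D(V)={1,2,3,4}: no change => not a revision
Constraint 4 (Y != V) on D(Y)={1,2,3,4} D(V)={1,2,3,4}: no change => not a revision
Total revisions = 1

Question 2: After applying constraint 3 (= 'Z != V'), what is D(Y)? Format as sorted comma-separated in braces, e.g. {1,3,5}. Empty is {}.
Answer: {1,2,3,4}

Derivation:
Constraint 1 (W != Z) on D(W)={3,4,5} D(Z)={1,4,5}: no change
Constraint 2 (V + Y = Z) on D(V)={1,2,3,4} D(Y)={1,2,3,4,5} D(Z)={1,4,5}: Y {1,2,3,4,5}->{1,2,3,4}; Z {1,4,5}->{4,5}
Constraint 3 (Z != V) on D(Z)={4,5} D(V)={1,2,3,4}: no change
So after constraint 3: D(Y) = {1,2,3,4}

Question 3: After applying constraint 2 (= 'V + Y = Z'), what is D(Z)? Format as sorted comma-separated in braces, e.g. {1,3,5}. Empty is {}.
Answer: {4,5}

Derivation:
Constraint 1 (W != Z) on D(W)={3,4,5} D(Z)={1,4,5}: no change
Constraint 2 (V + Y = Z) on D(V)={1,2,3,4} D(Y)={1,2,3,4,5} D(Z)={1,4,5}: Y {1,2,3,4,5}->{1,2,3,4}; Z {1,4,5}->{4,5}
So after constraint 2: D(Z) = {4,5}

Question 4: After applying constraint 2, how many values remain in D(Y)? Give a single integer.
Answer: 4

Derivation:
Constraint 1 (W != Z) on D(W)={3,4,5} D(Z)={1,4,5}: no change
Constraint 2 (V + Y = Z) on D(V)={1,2,3,4} D(Y)={1,2,3,4,5} D(Z)={1,4,5}: Y {1,2,3,4,5}->{1,2,3,4}; Z {1,4,5}->{4,5}
So after constraint 2: D(Y)={1,2,3,4}, size = 4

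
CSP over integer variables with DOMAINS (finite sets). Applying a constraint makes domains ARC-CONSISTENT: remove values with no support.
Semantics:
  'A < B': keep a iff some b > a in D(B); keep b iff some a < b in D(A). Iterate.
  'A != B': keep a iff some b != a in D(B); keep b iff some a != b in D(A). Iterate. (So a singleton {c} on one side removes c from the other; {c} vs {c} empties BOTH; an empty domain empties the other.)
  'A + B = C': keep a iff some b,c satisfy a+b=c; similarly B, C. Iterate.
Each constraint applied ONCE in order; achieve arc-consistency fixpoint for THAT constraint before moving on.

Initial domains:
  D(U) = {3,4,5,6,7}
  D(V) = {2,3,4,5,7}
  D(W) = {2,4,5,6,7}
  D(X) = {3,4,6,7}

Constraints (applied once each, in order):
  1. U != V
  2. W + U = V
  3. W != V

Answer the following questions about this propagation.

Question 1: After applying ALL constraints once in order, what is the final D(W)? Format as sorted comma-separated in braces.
Constraint 1 (U != V) on D(U)={3,4,5,6,7} D(V)={2,3,4,5,7}: no change
Constraint 2 (W + U = V) on D(W)={2,4,5,6,7} D(U)={3,4,5,6,7} D(V)={2,3,4,5,7}: W {2,4,5,6,7}->{2,4}; U {3,4,5,6,7}->{3,5}; V {2,3,4,5,7}->{5,7}
Constraint 3 (W != V) on D(W)={2,4} D(V)={5,7}: no change
So after all 3 constraints: D(W) = {2,4}

Answer: {2,4}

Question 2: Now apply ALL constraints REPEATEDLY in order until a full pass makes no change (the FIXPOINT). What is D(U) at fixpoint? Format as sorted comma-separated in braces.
Answer: {3,5}

Derivation:
pass 0 (initial): D(U)={3,4,5,6,7}
pass 1: U {3,4,5,6,7}->{3,5}; V {2,3,4,5,7}->{5,7}; W {2,4,5,6,7}->{2,4}
pass 2: no change
Fixpoint after 2 passes: D(U) = {3,5}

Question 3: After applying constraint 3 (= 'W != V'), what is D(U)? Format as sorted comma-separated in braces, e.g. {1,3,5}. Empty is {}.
Answer: {3,5}

Derivation:
Constraint 1 (U != V) on D(U)={3,4,5,6,7} D(V)={2,3,4,5,7}: no change
Constraint 2 (W + U = V) on D(W)={2,4,5,6,7} D(U)={3,4,5,6,7} D(V)={2,3,4,5,7}: W {2,4,5,6,7}->{2,4}; U {3,4,5,6,7}->{3,5}; V {2,3,4,5,7}->{5,7}
Constraint 3 (W != V) on D(W)={2,4} D(V)={5,7}: no change
So after constraint 3: D(U) = {3,5}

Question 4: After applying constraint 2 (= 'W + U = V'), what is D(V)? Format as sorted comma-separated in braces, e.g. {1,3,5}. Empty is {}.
Answer: {5,7}

Derivation:
Constraint 1 (U != V) on D(U)={3,4,5,6,7} D(V)={2,3,4,5,7}: no change
Constraint 2 (W + U = V) on D(W)={2,4,5,6,7} D(U)={3,4,5,6,7} D(V)={2,3,4,5,7}: W {2,4,5,6,7}->{2,4}; U {3,4,5,6,7}->{3,5}; V {2,3,4,5,7}->{5,7}
So after constraint 2: D(V) = {5,7}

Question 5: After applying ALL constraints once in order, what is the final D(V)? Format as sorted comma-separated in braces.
Answer: {5,7}

Derivation:
Constraint 1 (U != V) on D(U)={3,4,5,6,7} D(V)={2,3,4,5,7}: no change
Constraint 2 (W + U = V) on D(W)={2,4,5,6,7} D(U)={3,4,5,6,7} D(V)={2,3,4,5,7}: W {2,4,5,6,7}->{2,4}; U {3,4,5,6,7}->{3,5}; V {2,3,4,5,7}->{5,7}
Constraint 3 (W != V) on D(W)={2,4} D(V)={5,7}: no change
So after all 3 constraints: D(V) = {5,7}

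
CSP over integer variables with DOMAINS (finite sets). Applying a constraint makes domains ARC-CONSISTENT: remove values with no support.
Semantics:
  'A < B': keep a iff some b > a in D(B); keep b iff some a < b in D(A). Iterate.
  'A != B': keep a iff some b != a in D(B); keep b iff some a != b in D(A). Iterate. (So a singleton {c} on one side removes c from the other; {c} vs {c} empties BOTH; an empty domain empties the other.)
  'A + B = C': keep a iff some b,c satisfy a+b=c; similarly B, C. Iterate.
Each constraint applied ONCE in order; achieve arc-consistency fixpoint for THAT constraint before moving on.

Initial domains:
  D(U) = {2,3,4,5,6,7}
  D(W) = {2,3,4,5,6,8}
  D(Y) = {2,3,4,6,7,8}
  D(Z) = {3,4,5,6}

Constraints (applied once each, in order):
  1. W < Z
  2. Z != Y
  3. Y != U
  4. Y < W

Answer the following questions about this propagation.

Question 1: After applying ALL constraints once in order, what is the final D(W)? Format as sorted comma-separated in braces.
Answer: {3,4,5}

Derivation:
Constraint 1 (W < Z) on D(W)={2,3,4,5,6,8} D(Z)={3,4,5,6}: W {2,3,4,5,6,8}->{2,3,4,5}
Constraint 2 (Z != Y) on D(Z)={3,4,5,6} D(Y)={2,3,4,6,7,8}: no change
Constraint 3 (Y != U) on D(Y)={2,3,4,6,7,8} D(U)={2,3,4,5,6,7}: no change
Constraint 4 (Y < W) on D(Y)={2,3,4,6,7,8} D(W)={2,3,4,5}: Y {2,3,4,6,7,8}->{2,3,4}; W {2,3,4,5}->{3,4,5}
So after all 4 constraints: D(W) = {3,4,5}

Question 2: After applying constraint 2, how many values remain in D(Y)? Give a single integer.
Answer: 6

Derivation:
Constraint 1 (W < Z) on D(W)={2,3,4,5,6,8} D(Z)={3,4,5,6}: W {2,3,4,5,6,8}->{2,3,4,5}
Constraint 2 (Z != Y) on D(Z)={3,4,5,6} D(Y)={2,3,4,6,7,8}: no change
So after constraint 2: D(Y)={2,3,4,6,7,8}, size = 6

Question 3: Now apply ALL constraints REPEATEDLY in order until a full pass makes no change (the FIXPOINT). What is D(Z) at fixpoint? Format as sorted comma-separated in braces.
Answer: {4,5,6}

Derivation:
pass 0 (initial): D(Z)={3,4,5,6}
pass 1: W {2,3,4,5,6,8}->{3,4,5}; Y {2,3,4,6,7,8}->{2,3,4}
pass 2: Z {3,4,5,6}->{4,5,6}
pass 3: no change
Fixpoint after 3 passes: D(Z) = {4,5,6}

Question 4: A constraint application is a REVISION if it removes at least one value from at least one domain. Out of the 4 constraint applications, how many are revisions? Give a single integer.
Constraint 1 (W < Z) on D(W)={2,3,4,5,6,8} D(Z)={3,4,5,6}: W {2,3,4,5,6,8}->{2,3,4,5} => REVISION
Constraint 2 (Z != Y) on D(Z)={3,4,5,6} D(Y)={2,3,4,6,7,8}: no change => not a revision
Constraint 3 (Y != U) on D(Y)={2,3,4,6,7,8} D(U)={2,3,4,5,6,7}: no change => not a revision
Constraint 4 (Y < W) on D(Y)={2,3,4,6,7,8} D(W)={2,3,4,5}: Y {2,3,4,6,7,8}->{2,3,4}; W {2,3,4,5}->{3,4,5} => REVISION
Total revisions = 2

Answer: 2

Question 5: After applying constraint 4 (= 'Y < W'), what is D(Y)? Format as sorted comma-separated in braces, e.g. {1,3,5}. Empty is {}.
Answer: {2,3,4}

Derivation:
Constraint 1 (W < Z) on D(W)={2,3,4,5,6,8} D(Z)={3,4,5,6}: W {2,3,4,5,6,8}->{2,3,4,5}
Constraint 2 (Z != Y) on D(Z)={3,4,5,6} D(Y)={2,3,4,6,7,8}: no change
Constraint 3 (Y != U) on D(Y)={2,3,4,6,7,8} D(U)={2,3,4,5,6,7}: no change
Constraint 4 (Y < W) on D(Y)={2,3,4,6,7,8} D(W)={2,3,4,5}: Y {2,3,4,6,7,8}->{2,3,4}; W {2,3,4,5}->{3,4,5}
So after constraint 4: D(Y) = {2,3,4}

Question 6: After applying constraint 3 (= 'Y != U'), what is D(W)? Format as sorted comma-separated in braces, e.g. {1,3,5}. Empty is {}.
Constraint 1 (W < Z) on D(W)={2,3,4,5,6,8} D(Z)={3,4,5,6}: W {2,3,4,5,6,8}->{2,3,4,5}
Constraint 2 (Z != Y) on D(Z)={3,4,5,6} D(Y)={2,3,4,6,7,8}: no change
Constraint 3 (Y != U) on D(Y)={2,3,4,6,7,8} D(U)={2,3,4,5,6,7}: no change
So after constraint 3: D(W) = {2,3,4,5}

Answer: {2,3,4,5}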